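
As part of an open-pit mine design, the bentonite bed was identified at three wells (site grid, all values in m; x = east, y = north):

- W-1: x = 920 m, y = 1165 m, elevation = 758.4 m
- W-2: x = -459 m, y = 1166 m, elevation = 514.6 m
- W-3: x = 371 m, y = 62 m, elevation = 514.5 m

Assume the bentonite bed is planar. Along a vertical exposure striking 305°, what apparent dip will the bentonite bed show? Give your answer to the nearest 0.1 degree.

3.9°

Let the plane be z = a·x + b·y + c.
W-2−W-1: −1379a + 1b = −243.8;  W-3−W-1: −549a − 1103b = −243.9.
Solving gives a = 0.17689, b = 0.13308.
Unit vector along 305° is (sin 305°, cos 305°) = (-0.8192, 0.5736).
Slope in that direction = a·(-0.8192) + b·(0.5736) = −0.06857.
Apparent dip = arctan|0.06857| = 3.9° (true dip is 12.5°, so apparent ≤ true as expected).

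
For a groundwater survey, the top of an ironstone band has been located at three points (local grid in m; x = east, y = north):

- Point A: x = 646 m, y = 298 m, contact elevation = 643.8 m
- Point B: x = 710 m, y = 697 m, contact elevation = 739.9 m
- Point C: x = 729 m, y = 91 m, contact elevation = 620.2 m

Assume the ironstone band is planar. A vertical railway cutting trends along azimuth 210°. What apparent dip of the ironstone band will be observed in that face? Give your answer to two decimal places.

Let the plane be z = a·x + b·y + c.
Point B−Point A: 64a + 399b = 96.1;  Point C−Point A: 83a − 207b = −23.6.
Solving gives a = 0.22595, b = 0.20461.
Unit vector along 210° is (sin 210°, cos 210°) = (-0.5000, -0.8660).
Slope in that direction = a·(-0.5000) + b·(-0.8660) = −0.29017.
Apparent dip = arctan|0.29017| = 16.18° (true dip is 17.0°, so apparent ≤ true as expected).

16.18°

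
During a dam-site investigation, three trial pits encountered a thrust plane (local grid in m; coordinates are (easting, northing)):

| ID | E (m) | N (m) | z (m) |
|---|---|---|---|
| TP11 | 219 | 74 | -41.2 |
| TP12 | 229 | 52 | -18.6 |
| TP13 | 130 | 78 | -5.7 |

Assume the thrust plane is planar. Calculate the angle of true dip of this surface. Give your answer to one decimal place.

Two edge vectors: TP11→TP12 = (10, -22, 22.6), TP11→TP13 = (-89, 4, 35.5).
Normal n = (TP11→TP12) × (TP11→TP13) = (-871.4, -2366.4, -1918).
So ∂z/∂E = −n_x/n_z = −0.45433 and ∂z/∂N = −n_y/n_z = −1.23379.
Gradient magnitude |∇z| = √(a² + b²) = √(0.20641 + 1.52223) = 1.31478.
True dip = arctan(1.31478) = 52.7°, dipping toward NNE (azimuth ≈ 020°).

52.7°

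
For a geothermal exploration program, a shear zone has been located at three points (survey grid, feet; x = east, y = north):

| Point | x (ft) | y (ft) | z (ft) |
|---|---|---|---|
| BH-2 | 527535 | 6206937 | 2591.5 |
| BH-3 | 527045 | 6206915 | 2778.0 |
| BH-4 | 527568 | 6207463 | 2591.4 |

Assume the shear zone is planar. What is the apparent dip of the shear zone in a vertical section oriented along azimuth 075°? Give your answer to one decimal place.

19.9°

Two edge vectors: BH-2→BH-3 = (-490, -22, 186.5), BH-2→BH-4 = (33, 526, -0.1).
Normal n = (BH-2→BH-3) × (BH-2→BH-4) = (-98096.8, 6105.5, -257014).
So ∂z/∂x = −n_x/n_z = −0.38168 and ∂z/∂y = −n_y/n_z = 0.02376.
Unit vector along 075° is (sin 75°, cos 75°) = (0.9659, 0.2588).
Slope in that direction = a·(0.9659) + b·(0.2588) = −0.36253.
Apparent dip = arctan|0.36253| = 19.9° (true dip is 20.9°, so apparent ≤ true as expected).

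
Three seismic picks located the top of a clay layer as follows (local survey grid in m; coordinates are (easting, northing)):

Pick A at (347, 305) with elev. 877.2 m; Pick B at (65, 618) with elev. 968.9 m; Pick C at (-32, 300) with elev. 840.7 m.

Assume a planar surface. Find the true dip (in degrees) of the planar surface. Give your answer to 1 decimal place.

Let the plane be z = a·E + b·N + c.
Pick B−Pick A: −282a + 313b = 91.7;  Pick C−Pick A: −379a − 5b = −36.5.
Solving gives a = 0.09136, b = 0.37528.
Gradient magnitude |∇z| = √(a² + b²) = √(0.00835 + 0.14083) = 0.38624.
True dip = arctan(0.38624) = 21.1°, dipping toward SSW (azimuth ≈ 194°).

21.1°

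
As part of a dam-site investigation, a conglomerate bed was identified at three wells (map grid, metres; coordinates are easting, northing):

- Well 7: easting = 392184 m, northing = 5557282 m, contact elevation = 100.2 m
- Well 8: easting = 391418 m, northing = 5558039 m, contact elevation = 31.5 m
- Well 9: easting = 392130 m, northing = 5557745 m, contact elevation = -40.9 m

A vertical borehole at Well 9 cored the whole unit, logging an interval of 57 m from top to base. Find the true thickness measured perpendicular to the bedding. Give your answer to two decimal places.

52.75 m

Let the plane be z = a·easting + b·northing + c.
Well 8−Well 7: −766a + 757b = −68.7;  Well 9−Well 7: −54a + 463b = −141.1.
Solving gives a = −0.23904, b = −0.33263.
|∇z| = √(a²+b²) = 0.40961, so dip δ = arctan(0.40961) = 22.27°.
True thickness = vertical thickness × cos δ = 57 × cos 22.27° = 52.75 m.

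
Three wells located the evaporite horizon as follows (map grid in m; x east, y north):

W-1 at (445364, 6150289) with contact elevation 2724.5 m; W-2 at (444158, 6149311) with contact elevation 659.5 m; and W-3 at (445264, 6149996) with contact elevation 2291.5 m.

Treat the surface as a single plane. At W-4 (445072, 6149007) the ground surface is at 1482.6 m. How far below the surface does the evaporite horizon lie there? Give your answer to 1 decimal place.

Let the plane be z = a·x + b·y + c.
W-2−W-1: −1206a − 978b = −2065;  W-3−W-1: −100a − 293b = −433.
Solving gives a = 0.710488421, b = 1.235328184.
Then c = 2724.5 − a·445364 − b·6150289 = −7911326.81.
At (445072, 6149007): z_contact = 316218.50 + 7596041.65 − 7911326.81 = 933.35 m.
Depth below ground = 1482.6 − 933.35 = 549.3 m.

549.3 m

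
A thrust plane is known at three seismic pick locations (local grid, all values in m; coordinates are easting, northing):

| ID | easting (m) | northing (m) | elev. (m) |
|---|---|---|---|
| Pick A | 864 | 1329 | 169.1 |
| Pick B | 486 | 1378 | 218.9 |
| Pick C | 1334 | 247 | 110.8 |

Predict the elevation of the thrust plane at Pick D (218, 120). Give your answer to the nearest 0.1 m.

Two edge vectors: Pick A→Pick B = (-378, 49, 49.8), Pick A→Pick C = (470, -1082, -58.3).
Normal n = (Pick A→Pick B) × (Pick A→Pick C) = (51026.9, 1368.6, 385966).
So ∂z/∂easting = −n_x/n_z = −0.132206 and ∂z/∂northing = −n_y/n_z = −0.003546.
Intercept c from Pick A: 169.1 + 114.23 + 4.71 = 288.04.
At (218, 120): z = −28.8 − 0.4 + 288.04 = 258.8 m.

258.8 m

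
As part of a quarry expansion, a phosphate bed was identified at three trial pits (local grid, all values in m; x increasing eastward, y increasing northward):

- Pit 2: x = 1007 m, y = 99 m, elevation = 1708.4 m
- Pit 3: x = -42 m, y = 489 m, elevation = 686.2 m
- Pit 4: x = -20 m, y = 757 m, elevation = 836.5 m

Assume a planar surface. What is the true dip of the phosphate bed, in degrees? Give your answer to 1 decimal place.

Let the plane be z = a·x + b·y + c.
Pit 3−Pit 2: −1049a + 390b = −1022.2;  Pit 4−Pit 2: −1027a + 658b = −871.9.
Solving gives a = 1.14792, b = 0.46659.
Gradient magnitude |∇z| = √(a² + b²) = √(1.31772 + 0.21770) = 1.23912.
True dip = arctan(1.23912) = 51.1°, dipping toward WSW (azimuth ≈ 248°).

51.1°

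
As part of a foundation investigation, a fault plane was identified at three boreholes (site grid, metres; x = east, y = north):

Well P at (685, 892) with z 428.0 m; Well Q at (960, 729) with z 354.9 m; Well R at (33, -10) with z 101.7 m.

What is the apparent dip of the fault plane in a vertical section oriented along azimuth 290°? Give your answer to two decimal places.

9.45°

Let the plane be z = a·x + b·y + c.
Well Q−Well P: 275a − 163b = −73.1;  Well R−Well P: −652a − 902b = −326.3.
Solving gives a = −0.03598, b = 0.38776.
Unit vector along 290° is (sin 290°, cos 290°) = (-0.9397, 0.3420).
Slope in that direction = a·(-0.9397) + b·(0.3420) = 0.16643.
Apparent dip = arctan|0.16643| = 9.45° (true dip is 21.3°, so apparent ≤ true as expected).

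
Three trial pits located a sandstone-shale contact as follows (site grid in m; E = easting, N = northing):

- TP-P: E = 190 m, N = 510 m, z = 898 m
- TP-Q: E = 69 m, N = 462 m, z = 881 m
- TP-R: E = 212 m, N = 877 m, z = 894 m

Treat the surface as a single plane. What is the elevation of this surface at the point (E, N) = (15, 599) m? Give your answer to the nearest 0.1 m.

870.3 m

Two edge vectors: TP-P→TP-Q = (-121, -48, -17), TP-P→TP-R = (22, 367, -4).
Normal n = (TP-P→TP-Q) × (TP-P→TP-R) = (6431, -858, -43351).
So ∂z/∂E = −n_x/n_z = 0.14835 and ∂z/∂N = −n_y/n_z = −0.01979.
Intercept c from TP-P: 898 − 28.19 + 10.09 = 879.91.
At (15, 599): z = 2.2 − 11.9 + 879.91 = 870.3 m.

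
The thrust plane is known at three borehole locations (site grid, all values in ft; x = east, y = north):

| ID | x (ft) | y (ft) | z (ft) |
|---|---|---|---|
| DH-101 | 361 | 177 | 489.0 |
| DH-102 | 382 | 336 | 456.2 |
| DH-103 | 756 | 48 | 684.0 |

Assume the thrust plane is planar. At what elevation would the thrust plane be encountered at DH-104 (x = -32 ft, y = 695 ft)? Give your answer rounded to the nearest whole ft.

Let the plane be z = a·x + b·y + c.
DH-102−DH-101: 21a + 159b = −32.8;  DH-103−DH-101: 395a − 129b = 195.
Solving gives a = 0.40867, b = −0.26026.
Then c = 489 − a·361 − b·177 = 387.54.
At (-32, 695): z = −13.1 − 180.9 + 387.54 = 193.6 ft.

194 ft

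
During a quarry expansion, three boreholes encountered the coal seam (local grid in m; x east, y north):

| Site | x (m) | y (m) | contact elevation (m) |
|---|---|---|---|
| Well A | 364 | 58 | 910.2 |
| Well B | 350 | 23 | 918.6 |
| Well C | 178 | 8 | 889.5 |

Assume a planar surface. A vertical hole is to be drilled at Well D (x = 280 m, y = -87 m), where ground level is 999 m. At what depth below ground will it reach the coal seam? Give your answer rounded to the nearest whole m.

Two edge vectors: Well A→Well B = (-14, -35, 8.4), Well A→Well C = (-186, -50, -20.7).
Normal n = (Well A→Well B) × (Well A→Well C) = (1144.5, -1852.2, -5810).
So ∂z/∂x = −n_x/n_z = 0.19699 and ∂z/∂y = −n_y/n_z = −0.31880.
Intercept c from Well A: 910.2 − 71.70 + 18.49 = 856.99.
At (280, -87): z_contact = 55.2 + 27.7 + 856.99 = 939.9 m.
Depth below ground = 999 − 939.9 = 59 m.

59 m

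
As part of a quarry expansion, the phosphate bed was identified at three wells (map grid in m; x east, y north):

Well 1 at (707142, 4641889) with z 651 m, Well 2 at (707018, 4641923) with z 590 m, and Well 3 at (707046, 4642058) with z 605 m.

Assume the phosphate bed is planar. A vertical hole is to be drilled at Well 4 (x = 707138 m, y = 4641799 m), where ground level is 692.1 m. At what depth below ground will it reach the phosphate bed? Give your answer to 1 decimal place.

Two edge vectors: Well 1→Well 2 = (-124, 34, -61), Well 1→Well 3 = (-96, 169, -46).
Normal n = (Well 1→Well 2) × (Well 1→Well 3) = (8745, 152, -17692).
So ∂z/∂x = −n_x/n_z = 0.494291205 and ∂z/∂y = −n_y/n_z = 0.008591454.
Intercept c from Well 1: 651 − 349534.07 − 39880.57 = −388763.65.
At (707138, 4641799): z_contact = 349532.09 + 39879.80 − 388763.65 = 648.25 m.
Depth below ground = 692.1 − 648.25 = 43.9 m.

43.9 m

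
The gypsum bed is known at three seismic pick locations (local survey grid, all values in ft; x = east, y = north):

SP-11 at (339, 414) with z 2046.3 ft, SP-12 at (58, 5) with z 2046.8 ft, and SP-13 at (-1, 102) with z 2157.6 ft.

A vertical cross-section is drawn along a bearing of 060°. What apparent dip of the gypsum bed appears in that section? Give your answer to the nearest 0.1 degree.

24.8°

Two edge vectors: SP-11→SP-12 = (-281, -409, 0.5), SP-11→SP-13 = (-340, -312, 111.3).
Normal n = (SP-11→SP-12) × (SP-11→SP-13) = (-45365.7, 31105.3, -51388).
So ∂z/∂x = −n_x/n_z = −0.88281 and ∂z/∂y = −n_y/n_z = 0.60530.
Unit vector along 060° is (sin 60°, cos 60°) = (0.8660, 0.5000).
Slope in that direction = a·(0.8660) + b·(0.5000) = −0.46188.
Apparent dip = arctan|0.46188| = 24.8° (true dip is 46.9°, so apparent ≤ true as expected).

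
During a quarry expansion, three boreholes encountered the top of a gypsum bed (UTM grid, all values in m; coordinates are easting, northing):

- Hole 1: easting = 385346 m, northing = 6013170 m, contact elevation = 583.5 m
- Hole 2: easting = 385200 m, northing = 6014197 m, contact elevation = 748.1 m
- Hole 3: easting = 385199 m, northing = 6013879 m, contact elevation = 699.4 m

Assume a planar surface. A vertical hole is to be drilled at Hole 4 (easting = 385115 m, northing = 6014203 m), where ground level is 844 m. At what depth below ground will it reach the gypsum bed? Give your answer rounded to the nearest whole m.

Let the plane be z = a·easting + b·northing + c.
Hole 2−Hole 1: −146a + 1027b = 164.6;  Hole 3−Hole 1: −147a + 709b = 115.9.
Solving gives a = −0.04905489, b = 0.15329891.
Then c = 583.5 − a·385346 − b·6013170 = −902325.83.
At (385115, 6014203): z_contact = −18891.8 + 921970.8 − 902325.83 = 753.2 m.
Depth below ground = 844 − 753.2 = 91 m.

91 m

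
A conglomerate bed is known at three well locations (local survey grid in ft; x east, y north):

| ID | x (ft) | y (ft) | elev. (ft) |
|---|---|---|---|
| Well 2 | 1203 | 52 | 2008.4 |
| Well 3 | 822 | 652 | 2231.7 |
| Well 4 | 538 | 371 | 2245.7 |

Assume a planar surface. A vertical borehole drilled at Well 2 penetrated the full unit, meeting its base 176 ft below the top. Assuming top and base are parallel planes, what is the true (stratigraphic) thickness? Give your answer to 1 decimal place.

Let the plane be z = a·x + b·y + c.
Well 3−Well 2: −381a + 600b = 223.3;  Well 4−Well 2: −665a + 319b = 237.3.
Solving gives a = −0.25642, b = 0.20934.
|∇z| = √(a²+b²) = 0.33102, so dip δ = arctan(0.33102) = 18.32°.
True thickness = vertical thickness × cos δ = 176 × cos 18.32° = 167.1 ft.

167.1 ft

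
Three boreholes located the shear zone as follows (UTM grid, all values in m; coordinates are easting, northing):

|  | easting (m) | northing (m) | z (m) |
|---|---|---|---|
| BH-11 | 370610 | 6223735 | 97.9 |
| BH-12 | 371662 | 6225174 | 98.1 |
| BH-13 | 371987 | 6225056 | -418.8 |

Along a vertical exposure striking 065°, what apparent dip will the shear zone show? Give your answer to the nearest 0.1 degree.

Let the plane be z = a·easting + b·northing + c.
BH-12−BH-11: 1052a + 1439b = 0.2;  BH-13−BH-11: 1377a + 1321b = −516.7.
Solving gives a = −1.25681, b = 0.91895.
Unit vector along 065° is (sin 65°, cos 65°) = (0.9063, 0.4226).
Slope in that direction = a·(0.9063) + b·(0.4226) = −0.75069.
Apparent dip = arctan|0.75069| = 36.9° (true dip is 57.3°, so apparent ≤ true as expected).

36.9°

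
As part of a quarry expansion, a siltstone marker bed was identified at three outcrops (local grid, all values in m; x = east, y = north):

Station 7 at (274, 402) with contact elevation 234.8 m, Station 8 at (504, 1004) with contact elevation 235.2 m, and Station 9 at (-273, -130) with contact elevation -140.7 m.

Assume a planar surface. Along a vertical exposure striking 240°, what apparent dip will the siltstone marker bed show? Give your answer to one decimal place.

Two edge vectors: Station 7→Station 8 = (230, 602, 0.4), Station 7→Station 9 = (-547, -532, -375.5).
Normal n = (Station 7→Station 8) × (Station 7→Station 9) = (-225838.2, 86146.2, 206934).
So ∂z/∂x = −n_x/n_z = 1.09135 and ∂z/∂y = −n_y/n_z = −0.41630.
Unit vector along 240° is (sin 240°, cos 240°) = (-0.8660, -0.5000).
Slope in that direction = a·(-0.8660) + b·(-0.5000) = −0.73699.
Apparent dip = arctan|0.73699| = 36.4° (true dip is 49.4°, so apparent ≤ true as expected).

36.4°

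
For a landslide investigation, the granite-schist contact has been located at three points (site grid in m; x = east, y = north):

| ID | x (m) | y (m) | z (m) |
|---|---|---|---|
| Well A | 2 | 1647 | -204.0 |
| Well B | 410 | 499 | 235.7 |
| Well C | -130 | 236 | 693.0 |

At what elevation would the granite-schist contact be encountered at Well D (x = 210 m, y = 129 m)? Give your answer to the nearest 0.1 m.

564.0 m

Two edge vectors: Well A→Well B = (408, -1148, 439.7), Well A→Well C = (-132, -1411, 897).
Normal n = (Well A→Well B) × (Well A→Well C) = (-409339.3, -424016.4, -727224).
So ∂z/∂x = −n_x/n_z = −0.562879 and ∂z/∂y = −n_y/n_z = −0.583062.
Intercept c from Well A: -204 + 1.13 + 960.30 = 757.43.
At (210, 129): z = −118.2 − 75.2 + 757.43 = 564.0 m.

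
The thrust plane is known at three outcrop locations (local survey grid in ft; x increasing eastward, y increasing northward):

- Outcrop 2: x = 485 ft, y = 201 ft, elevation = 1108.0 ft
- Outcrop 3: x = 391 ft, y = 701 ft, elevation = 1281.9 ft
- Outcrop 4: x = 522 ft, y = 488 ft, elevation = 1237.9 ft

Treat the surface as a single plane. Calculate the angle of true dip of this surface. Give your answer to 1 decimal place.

27.8°

Let the plane be z = a·x + b·y + c.
Outcrop 3−Outcrop 2: −94a + 500b = 173.9;  Outcrop 4−Outcrop 2: 37a + 287b = 129.9.
Solving gives a = 0.33072, b = 0.40998.
Gradient magnitude |∇z| = √(a² + b²) = √(0.10938 + 0.16808) = 0.52674.
True dip = arctan(0.52674) = 27.8°, dipping toward SW (azimuth ≈ 219°).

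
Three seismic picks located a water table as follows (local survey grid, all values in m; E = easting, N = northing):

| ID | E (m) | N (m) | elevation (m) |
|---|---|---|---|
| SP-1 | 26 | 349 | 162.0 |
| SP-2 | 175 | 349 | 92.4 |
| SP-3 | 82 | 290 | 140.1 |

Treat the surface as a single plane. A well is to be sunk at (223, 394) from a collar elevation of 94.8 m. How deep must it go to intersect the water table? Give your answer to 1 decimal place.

Two edge vectors: SP-1→SP-2 = (149, 0, -69.6), SP-1→SP-3 = (56, -59, -21.9).
Normal n = (SP-1→SP-2) × (SP-1→SP-3) = (-4106.4, -634.5, -8791).
So ∂z/∂E = −n_x/n_z = −0.46711 and ∂z/∂N = −n_y/n_z = −0.07218.
Intercept c from SP-1: 162 + 12.14 + 25.19 = 199.33.
At (223, 394): z_contact = −104.17 − 28.44 + 199.33 = 66.73 m.
Depth below ground = 94.8 − 66.73 = 28.1 m.

28.1 m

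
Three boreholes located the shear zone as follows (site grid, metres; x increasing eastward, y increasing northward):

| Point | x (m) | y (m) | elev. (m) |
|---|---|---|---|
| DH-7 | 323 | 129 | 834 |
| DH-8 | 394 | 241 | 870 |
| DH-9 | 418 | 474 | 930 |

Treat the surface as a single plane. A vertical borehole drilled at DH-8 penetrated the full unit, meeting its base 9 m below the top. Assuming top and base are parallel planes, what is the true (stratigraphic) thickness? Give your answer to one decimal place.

Let the plane be z = a·x + b·y + c.
DH-8−DH-7: 71a + 112b = 36;  DH-9−DH-7: 95a + 345b = 96.
Solving gives a = 0.12039, b = 0.24511.
|∇z| = √(a²+b²) = 0.27308, so dip δ = arctan(0.27308) = 15.27°.
True thickness = vertical thickness × cos δ = 9 × cos 15.27° = 8.7 m.

8.7 m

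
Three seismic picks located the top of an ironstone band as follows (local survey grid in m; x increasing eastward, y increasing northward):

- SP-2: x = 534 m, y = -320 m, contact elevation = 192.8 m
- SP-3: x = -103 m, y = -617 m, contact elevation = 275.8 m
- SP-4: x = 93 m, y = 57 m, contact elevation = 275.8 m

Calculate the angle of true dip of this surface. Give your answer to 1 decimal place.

8.9°

Two edge vectors: SP-2→SP-3 = (-637, -297, 83), SP-2→SP-4 = (-441, 377, 83).
Normal n = (SP-2→SP-3) × (SP-2→SP-4) = (-55942, 16268, -371126).
So ∂z/∂x = −n_x/n_z = −0.15074 and ∂z/∂y = −n_y/n_z = 0.04383.
Gradient magnitude |∇z| = √(a² + b²) = √(0.02272 + 0.00192) = 0.15698.
True dip = arctan(0.15698) = 8.9°, dipping toward ESE (azimuth ≈ 106°).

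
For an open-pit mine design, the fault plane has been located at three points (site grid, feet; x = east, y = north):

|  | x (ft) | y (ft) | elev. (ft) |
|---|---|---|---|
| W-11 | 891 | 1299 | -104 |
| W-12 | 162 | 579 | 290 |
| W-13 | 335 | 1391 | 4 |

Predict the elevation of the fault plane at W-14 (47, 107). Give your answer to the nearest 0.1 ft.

Let the plane be z = a·x + b·y + c.
W-12−W-11: −729a − 720b = 394;  W-13−W-11: −556a + 92b = 108.
Solving gives a = −0.243926, b = −0.300247.
Then c = -104 − a·891 − b·1299 = 503.36.
At (47, 107): z = −11.5 − 32.1 + 503.36 = 459.8 ft.

459.8 ft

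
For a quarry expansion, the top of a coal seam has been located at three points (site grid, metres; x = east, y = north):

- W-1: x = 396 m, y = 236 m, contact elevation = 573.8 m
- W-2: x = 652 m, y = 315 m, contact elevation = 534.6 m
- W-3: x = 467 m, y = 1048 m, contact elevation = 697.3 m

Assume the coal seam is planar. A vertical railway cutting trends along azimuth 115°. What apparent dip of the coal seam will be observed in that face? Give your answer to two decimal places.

14.48°

Two edge vectors: W-1→W-2 = (256, 79, -39.2), W-1→W-3 = (71, 812, 123.5).
Normal n = (W-1→W-2) × (W-1→W-3) = (41586.9, -34399.2, 202263).
So ∂z/∂x = −n_x/n_z = −0.20561 and ∂z/∂y = −n_y/n_z = 0.17007.
Unit vector along 115° is (sin 115°, cos 115°) = (0.9063, -0.4226).
Slope in that direction = a·(0.9063) + b·(-0.4226) = −0.25822.
Apparent dip = arctan|0.25822| = 14.48° (true dip is 14.9°, so apparent ≤ true as expected).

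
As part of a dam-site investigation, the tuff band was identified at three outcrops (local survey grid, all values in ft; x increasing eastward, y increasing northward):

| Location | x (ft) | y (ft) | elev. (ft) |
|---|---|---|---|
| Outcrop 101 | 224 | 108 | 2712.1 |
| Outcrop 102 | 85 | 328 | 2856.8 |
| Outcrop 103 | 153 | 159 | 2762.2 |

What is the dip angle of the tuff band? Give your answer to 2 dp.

Two edge vectors: Outcrop 101→Outcrop 102 = (-139, 220, 144.7), Outcrop 101→Outcrop 103 = (-71, 51, 50.1).
Normal n = (Outcrop 101→Outcrop 102) × (Outcrop 101→Outcrop 103) = (3642.3, -3309.8, 8531).
So ∂z/∂x = −n_x/n_z = −0.42695 and ∂z/∂y = −n_y/n_z = 0.38797.
Gradient magnitude |∇z| = √(a² + b²) = √(0.18229 + 0.15052) = 0.57690.
True dip = arctan(0.57690) = 29.98°, dipping toward SE (azimuth ≈ 132°).

29.98°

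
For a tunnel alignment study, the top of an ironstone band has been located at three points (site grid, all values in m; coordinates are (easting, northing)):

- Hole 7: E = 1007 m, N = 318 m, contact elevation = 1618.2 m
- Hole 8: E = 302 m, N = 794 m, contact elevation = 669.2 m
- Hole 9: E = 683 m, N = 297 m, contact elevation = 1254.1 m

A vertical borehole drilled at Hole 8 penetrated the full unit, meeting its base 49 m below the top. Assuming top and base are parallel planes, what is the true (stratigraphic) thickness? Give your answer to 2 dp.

Let the plane be z = a·E + b·N + c.
Hole 8−Hole 7: −705a + 476b = −949;  Hole 9−Hole 7: −324a − 21b = −364.1.
Solving gives a = 1.14324, b = −0.30045.
|∇z| = √(a²+b²) = 1.18206, so dip δ = arctan(1.18206) = 49.77°.
True thickness = vertical thickness × cos δ = 49 × cos 49.77° = 31.65 m.

31.65 m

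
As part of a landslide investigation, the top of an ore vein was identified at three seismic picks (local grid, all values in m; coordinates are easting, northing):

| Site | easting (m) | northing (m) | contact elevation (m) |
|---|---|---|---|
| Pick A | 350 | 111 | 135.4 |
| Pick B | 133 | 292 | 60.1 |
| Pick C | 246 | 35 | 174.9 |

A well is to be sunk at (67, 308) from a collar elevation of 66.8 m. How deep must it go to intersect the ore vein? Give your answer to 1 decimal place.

Let the plane be z = a·easting + b·northing + c.
Pick B−Pick A: −217a + 181b = −75.3;  Pick C−Pick A: −104a − 76b = 39.5.
Solving gives a = −0.04040, b = −0.46446.
Then c = 135.4 − a·350 − b·111 = 201.09.
At (67, 308): z_contact = −2.71 − 143.05 + 201.09 = 55.33 m.
Depth below ground = 66.8 − 55.33 = 11.5 m.

11.5 m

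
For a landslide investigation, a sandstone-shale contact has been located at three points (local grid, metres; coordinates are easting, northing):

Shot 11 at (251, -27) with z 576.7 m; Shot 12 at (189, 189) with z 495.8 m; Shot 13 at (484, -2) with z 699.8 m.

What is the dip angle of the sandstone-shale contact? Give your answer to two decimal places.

30.64°

Two edge vectors: Shot 11→Shot 12 = (-62, 216, -80.9), Shot 11→Shot 13 = (233, 25, 123.1).
Normal n = (Shot 11→Shot 12) × (Shot 11→Shot 13) = (28612.1, -11217.5, -51878).
So ∂z/∂easting = −n_x/n_z = 0.55153 and ∂z/∂northing = −n_y/n_z = −0.21623.
Gradient magnitude |∇z| = √(a² + b²) = √(0.30418 + 0.04675) = 0.59240.
True dip = arctan(0.59240) = 30.64°, dipping toward WNW (azimuth ≈ 291°).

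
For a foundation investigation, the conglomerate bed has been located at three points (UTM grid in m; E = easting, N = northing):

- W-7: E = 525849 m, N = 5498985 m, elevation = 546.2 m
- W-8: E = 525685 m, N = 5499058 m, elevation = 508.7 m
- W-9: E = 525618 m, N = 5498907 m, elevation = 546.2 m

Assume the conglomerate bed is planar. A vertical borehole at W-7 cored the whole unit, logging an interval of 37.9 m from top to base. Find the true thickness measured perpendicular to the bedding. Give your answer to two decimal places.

36.22 m

Two edge vectors: W-7→W-8 = (-164, 73, -37.5), W-7→W-9 = (-231, -78, 0).
Normal n = (W-7→W-8) × (W-7→W-9) = (-2925, 8662.5, 29655).
So ∂z/∂E = −n_x/n_z = 0.09863 and ∂z/∂N = −n_y/n_z = −0.29211.
|∇z| = √(a²+b²) = 0.30831, so dip δ = arctan(0.30831) = 17.14°.
True thickness = vertical thickness × cos δ = 37.9 × cos 17.14° = 36.22 m.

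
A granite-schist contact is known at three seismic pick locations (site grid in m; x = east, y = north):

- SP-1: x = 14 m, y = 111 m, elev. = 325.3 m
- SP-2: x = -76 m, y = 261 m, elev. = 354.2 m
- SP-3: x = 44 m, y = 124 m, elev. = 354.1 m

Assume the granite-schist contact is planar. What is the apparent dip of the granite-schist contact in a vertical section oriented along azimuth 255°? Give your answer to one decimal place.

Let the plane be z = a·x + b·y + c.
SP-2−SP-1: −90a + 150b = 28.9;  SP-3−SP-1: 30a + 13b = 28.8.
Solving gives a = 0.69564, b = 0.61005.
Unit vector along 255° is (sin 255°, cos 255°) = (-0.9659, -0.2588).
Slope in that direction = a·(-0.9659) + b·(-0.2588) = −0.82983.
Apparent dip = arctan|0.82983| = 39.7° (true dip is 42.8°, so apparent ≤ true as expected).

39.7°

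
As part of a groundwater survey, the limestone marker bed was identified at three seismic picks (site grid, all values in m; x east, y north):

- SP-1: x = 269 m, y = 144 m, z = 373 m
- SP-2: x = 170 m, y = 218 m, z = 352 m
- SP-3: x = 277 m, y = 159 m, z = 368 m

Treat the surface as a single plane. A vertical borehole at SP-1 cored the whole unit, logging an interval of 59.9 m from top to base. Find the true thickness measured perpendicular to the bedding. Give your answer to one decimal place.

57.0 m

Let the plane be z = a·x + b·y + c.
SP-2−SP-1: −99a + 74b = −21;  SP-3−SP-1: 8a + 15b = −5.
Solving gives a = −0.02648, b = −0.31921.
|∇z| = √(a²+b²) = 0.32031, so dip δ = arctan(0.32031) = 17.76°.
True thickness = vertical thickness × cos δ = 59.9 × cos 17.76° = 57.0 m.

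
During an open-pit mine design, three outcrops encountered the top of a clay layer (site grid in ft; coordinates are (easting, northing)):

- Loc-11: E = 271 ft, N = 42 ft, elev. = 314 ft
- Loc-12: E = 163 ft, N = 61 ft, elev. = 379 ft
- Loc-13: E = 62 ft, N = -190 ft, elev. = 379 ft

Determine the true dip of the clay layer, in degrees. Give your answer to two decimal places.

Two edge vectors: Loc-11→Loc-12 = (-108, 19, 65), Loc-11→Loc-13 = (-209, -232, 65).
Normal n = (Loc-11→Loc-12) × (Loc-11→Loc-13) = (16315, -6565, 29027).
So ∂z/∂E = −n_x/n_z = −0.56206 and ∂z/∂N = −n_y/n_z = 0.22617.
Gradient magnitude |∇z| = √(a² + b²) = √(0.31591 + 0.05115) = 0.60586.
True dip = arctan(0.60586) = 31.21°, dipping toward ESE (azimuth ≈ 112°).

31.21°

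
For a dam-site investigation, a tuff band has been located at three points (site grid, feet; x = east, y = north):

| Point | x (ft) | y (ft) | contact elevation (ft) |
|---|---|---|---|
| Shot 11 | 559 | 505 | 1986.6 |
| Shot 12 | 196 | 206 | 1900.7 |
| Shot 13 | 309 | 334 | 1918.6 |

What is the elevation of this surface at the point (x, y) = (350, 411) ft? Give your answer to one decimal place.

1917.4 ft

Let the plane be z = a·x + b·y + c.
Shot 12−Shot 11: −363a − 299b = −85.9;  Shot 13−Shot 11: −250a − 171b = −68.
Solving gives a = 0.44514, b = −0.25314.
Then c = 1986.6 − a·559 − b·505 = 1865.60.
At (350, 411): z = 155.8 − 104.0 + 1865.60 = 1917.4 ft.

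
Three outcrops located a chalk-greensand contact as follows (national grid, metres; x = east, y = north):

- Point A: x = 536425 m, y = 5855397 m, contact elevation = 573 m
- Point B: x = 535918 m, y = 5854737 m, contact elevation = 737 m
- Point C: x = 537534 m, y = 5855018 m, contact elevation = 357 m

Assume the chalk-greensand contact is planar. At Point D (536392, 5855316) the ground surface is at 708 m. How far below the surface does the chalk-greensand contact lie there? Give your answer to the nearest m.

121 m

Two edge vectors: Point A→Point B = (-507, -660, 164), Point A→Point C = (1109, -379, -216).
Normal n = (Point A→Point B) × (Point A→Point C) = (204716, 72364, 924093).
So ∂z/∂x = −n_x/n_z = −0.22153182 and ∂z/∂y = −n_y/n_z = −0.07830814.
Intercept c from Point A: 573 + 118835.20 + 458525.22 = 577933.43.
At (536392, 5855316): z_contact = −118827.9 − 458518.9 + 577933.43 = 586.7 m.
Depth below ground = 708 − 586.7 = 121 m.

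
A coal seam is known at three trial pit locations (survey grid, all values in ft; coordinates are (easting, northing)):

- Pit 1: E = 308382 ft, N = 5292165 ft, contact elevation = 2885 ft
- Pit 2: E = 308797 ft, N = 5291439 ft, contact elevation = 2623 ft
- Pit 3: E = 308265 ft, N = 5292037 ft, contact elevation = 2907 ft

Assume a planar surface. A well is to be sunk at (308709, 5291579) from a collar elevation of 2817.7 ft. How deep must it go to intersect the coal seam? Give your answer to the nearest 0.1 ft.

Two edge vectors: Pit 1→Pit 2 = (415, -726, -262), Pit 1→Pit 3 = (-117, -128, 22).
Normal n = (Pit 1→Pit 2) × (Pit 1→Pit 3) = (-49508, 21524, -138062).
So ∂z/∂E = −n_x/n_z = −0.358592516 and ∂z/∂N = −n_y/n_z = 0.155900972.
Intercept c from Pit 1: 2885 + 110583.48 − 825053.67 = −711585.19.
At (308709, 5291579): z_contact = −110700.74 + 824962.31 − 711585.19 = 2676.38 ft.
Depth below ground = 2817.7 − 2676.38 = 141.3 ft.

141.3 ft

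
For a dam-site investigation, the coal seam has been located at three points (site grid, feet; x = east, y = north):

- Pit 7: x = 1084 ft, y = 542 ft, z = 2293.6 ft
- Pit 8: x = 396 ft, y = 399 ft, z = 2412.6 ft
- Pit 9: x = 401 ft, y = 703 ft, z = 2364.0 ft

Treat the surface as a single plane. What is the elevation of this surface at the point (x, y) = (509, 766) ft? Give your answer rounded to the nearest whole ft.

2339 ft

Two edge vectors: Pit 7→Pit 8 = (-688, -143, 119), Pit 7→Pit 9 = (-683, 161, 70.4).
Normal n = (Pit 7→Pit 8) × (Pit 7→Pit 9) = (-29226.2, -32841.8, -208437).
So ∂z/∂x = −n_x/n_z = −0.14022 and ∂z/∂y = −n_y/n_z = −0.15756.
Intercept c from Pit 7: 2293.6 + 151.99 + 85.40 = 2530.99.
At (509, 766): z = −71.4 − 120.7 + 2530.99 = 2338.9 ft.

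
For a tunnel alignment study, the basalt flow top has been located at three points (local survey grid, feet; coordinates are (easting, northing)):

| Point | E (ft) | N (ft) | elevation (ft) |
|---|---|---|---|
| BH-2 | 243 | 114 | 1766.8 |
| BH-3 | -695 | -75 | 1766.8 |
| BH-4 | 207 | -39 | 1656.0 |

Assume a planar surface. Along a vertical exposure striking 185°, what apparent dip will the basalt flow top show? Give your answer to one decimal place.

Two edge vectors: BH-2→BH-3 = (-938, -189, 0), BH-2→BH-4 = (-36, -153, -110.8).
Normal n = (BH-2→BH-3) × (BH-2→BH-4) = (20941.2, -103930.4, 136710).
So ∂z/∂E = −n_x/n_z = −0.15318 and ∂z/∂N = −n_y/n_z = 0.76023.
Unit vector along 185° is (sin 185°, cos 185°) = (-0.0872, -0.9962).
Slope in that direction = a·(-0.0872) + b·(-0.9962) = −0.74398.
Apparent dip = arctan|0.74398| = 36.6° (true dip is 37.8°, so apparent ≤ true as expected).

36.6°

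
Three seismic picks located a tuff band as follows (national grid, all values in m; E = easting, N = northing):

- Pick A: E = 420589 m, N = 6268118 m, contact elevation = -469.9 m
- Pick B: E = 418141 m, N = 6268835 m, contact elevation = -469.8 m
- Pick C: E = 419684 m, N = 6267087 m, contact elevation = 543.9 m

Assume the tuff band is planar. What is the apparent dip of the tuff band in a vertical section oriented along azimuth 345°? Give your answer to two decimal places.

34.85°

Two edge vectors: Pick A→Pick B = (-2448, 717, 0.1), Pick A→Pick C = (-905, -1031, 1013.8).
Normal n = (Pick A→Pick B) × (Pick A→Pick C) = (726997.7, 2481691.9, 3172773).
So ∂z/∂E = −n_x/n_z = −0.22914 and ∂z/∂N = −n_y/n_z = −0.78218.
Unit vector along 345° is (sin 345°, cos 345°) = (-0.2588, 0.9659).
Slope in that direction = a·(-0.2588) + b·(0.9659) = −0.69623.
Apparent dip = arctan|0.69623| = 34.85° (true dip is 39.2°, so apparent ≤ true as expected).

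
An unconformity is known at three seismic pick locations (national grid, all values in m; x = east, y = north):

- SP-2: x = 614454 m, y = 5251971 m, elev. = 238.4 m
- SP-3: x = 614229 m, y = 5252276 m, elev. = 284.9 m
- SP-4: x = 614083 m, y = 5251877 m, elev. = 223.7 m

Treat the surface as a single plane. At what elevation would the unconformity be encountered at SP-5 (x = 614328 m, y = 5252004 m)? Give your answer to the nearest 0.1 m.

243.3 m

Let the plane be z = a·x + b·y + c.
SP-3−SP-2: −225a + 305b = 46.5;  SP-4−SP-2: −371a − 94b = −14.7.
Solving gives a = 0.000837646, b = 0.153076952.
Then c = 238.4 − a·614454 − b·5251971 = −804232.01.
At (614328, 5252004): z = 514.6 + 803960.8 − 804232.01 = 243.3 m.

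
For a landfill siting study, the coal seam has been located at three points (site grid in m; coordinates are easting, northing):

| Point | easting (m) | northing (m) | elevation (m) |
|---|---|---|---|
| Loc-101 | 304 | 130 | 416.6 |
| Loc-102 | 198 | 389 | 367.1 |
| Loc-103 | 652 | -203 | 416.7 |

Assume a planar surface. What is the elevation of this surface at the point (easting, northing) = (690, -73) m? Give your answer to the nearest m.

Two edge vectors: Loc-101→Loc-102 = (-106, 259, -49.5), Loc-101→Loc-103 = (348, -333, 0.1).
Normal n = (Loc-101→Loc-102) × (Loc-101→Loc-103) = (-16457.6, -17215.4, -54834).
So ∂z/∂easting = −n_x/n_z = −0.30013 and ∂z/∂northing = −n_y/n_z = −0.31395.
Intercept c from Loc-101: 416.6 + 91.24 + 40.81 = 548.66.
At (690, -73): z = −207.1 + 22.9 + 548.66 = 364.5 m.

364 m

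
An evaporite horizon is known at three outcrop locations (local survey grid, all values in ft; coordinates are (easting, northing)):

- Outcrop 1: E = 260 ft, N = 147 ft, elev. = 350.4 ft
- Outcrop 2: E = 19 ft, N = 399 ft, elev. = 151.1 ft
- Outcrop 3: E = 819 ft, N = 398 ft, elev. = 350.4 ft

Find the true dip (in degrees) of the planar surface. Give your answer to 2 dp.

31.24°

Two edge vectors: Outcrop 1→Outcrop 2 = (-241, 252, -199.3), Outcrop 1→Outcrop 3 = (559, 251, 0).
Normal n = (Outcrop 1→Outcrop 2) × (Outcrop 1→Outcrop 3) = (50024.3, -111408.7, -201359).
So ∂z/∂E = −n_x/n_z = 0.24843 and ∂z/∂N = −n_y/n_z = −0.55328.
Gradient magnitude |∇z| = √(a² + b²) = √(0.06172 + 0.30612) = 0.60650.
True dip = arctan(0.60650) = 31.24°, dipping toward NNW (azimuth ≈ 336°).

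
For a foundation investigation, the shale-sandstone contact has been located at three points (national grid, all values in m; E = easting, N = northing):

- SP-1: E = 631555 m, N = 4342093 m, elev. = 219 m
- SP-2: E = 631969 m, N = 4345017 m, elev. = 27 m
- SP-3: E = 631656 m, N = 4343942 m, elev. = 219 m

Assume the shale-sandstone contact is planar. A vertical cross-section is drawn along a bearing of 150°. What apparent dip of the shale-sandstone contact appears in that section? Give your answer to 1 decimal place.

Let the plane be z = a·E + b·N + c.
SP-2−SP-1: 414a + 2924b = −192;  SP-3−SP-1: 101a + 1849b = 0.
Solving gives a = −0.75508, b = 0.04125.
Unit vector along 150° is (sin 150°, cos 150°) = (0.5000, -0.8660).
Slope in that direction = a·(0.5000) + b·(-0.8660) = −0.41326.
Apparent dip = arctan|0.41326| = 22.5° (true dip is 37.1°, so apparent ≤ true as expected).

22.5°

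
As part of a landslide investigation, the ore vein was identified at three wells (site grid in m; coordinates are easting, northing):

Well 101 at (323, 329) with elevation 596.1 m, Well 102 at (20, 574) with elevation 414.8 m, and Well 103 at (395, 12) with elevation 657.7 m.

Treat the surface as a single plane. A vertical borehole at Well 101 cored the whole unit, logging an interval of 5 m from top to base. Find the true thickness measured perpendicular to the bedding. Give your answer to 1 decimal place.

Let the plane be z = a·easting + b·northing + c.
Well 102−Well 101: −303a + 245b = −181.3;  Well 103−Well 101: 72a − 317b = 61.6.
Solving gives a = 0.54049, b = −0.07156.
|∇z| = √(a²+b²) = 0.54520, so dip δ = arctan(0.54520) = 28.60°.
True thickness = vertical thickness × cos δ = 5 × cos 28.60° = 4.4 m.

4.4 m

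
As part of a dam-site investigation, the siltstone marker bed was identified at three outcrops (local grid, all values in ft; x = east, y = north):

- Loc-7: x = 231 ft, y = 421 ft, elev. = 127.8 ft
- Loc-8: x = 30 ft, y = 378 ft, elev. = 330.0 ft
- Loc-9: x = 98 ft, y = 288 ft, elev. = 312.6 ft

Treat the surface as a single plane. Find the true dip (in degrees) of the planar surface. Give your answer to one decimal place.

Let the plane be z = a·x + b·y + c.
Loc-8−Loc-7: −201a − 43b = 202.2;  Loc-9−Loc-7: −133a − 133b = 184.8.
Solving gives a = −0.90160, b = −0.48787.
Gradient magnitude |∇z| = √(a² + b²) = √(0.81288 + 0.23802) = 1.02514.
True dip = arctan(1.02514) = 45.7°, dipping toward ENE (azimuth ≈ 062°).

45.7°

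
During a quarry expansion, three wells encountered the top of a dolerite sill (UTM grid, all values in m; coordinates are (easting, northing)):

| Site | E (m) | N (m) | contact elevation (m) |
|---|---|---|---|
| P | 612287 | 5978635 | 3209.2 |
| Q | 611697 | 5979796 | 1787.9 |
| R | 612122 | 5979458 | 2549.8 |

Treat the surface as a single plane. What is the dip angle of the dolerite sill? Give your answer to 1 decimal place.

55.8°

Let the plane be z = a·E + b·N + c.
Q−P: −590a + 1161b = −1421.3;  R−P: −165a + 823b = −659.4.
Solving gives a = 1.37469, b = −0.52561.
Gradient magnitude |∇z| = √(a² + b²) = √(1.88978 + 0.27626) = 1.47175.
True dip = arctan(1.47175) = 55.8°, dipping toward WNW (azimuth ≈ 291°).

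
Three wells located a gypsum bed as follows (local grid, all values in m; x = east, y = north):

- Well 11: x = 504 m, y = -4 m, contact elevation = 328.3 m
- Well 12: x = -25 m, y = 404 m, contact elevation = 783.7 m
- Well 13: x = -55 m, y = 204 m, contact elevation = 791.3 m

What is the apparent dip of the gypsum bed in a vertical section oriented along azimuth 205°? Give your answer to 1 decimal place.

Let the plane be z = a·x + b·y + c.
Well 12−Well 11: −529a + 408b = 455.4;  Well 13−Well 11: −559a + 208b = 463.
Solving gives a = −0.79787, b = 0.08168.
Unit vector along 205° is (sin 205°, cos 205°) = (-0.4226, -0.9063).
Slope in that direction = a·(-0.4226) + b·(-0.9063) = 0.26317.
Apparent dip = arctan|0.26317| = 14.7° (true dip is 38.7°, so apparent ≤ true as expected).

14.7°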